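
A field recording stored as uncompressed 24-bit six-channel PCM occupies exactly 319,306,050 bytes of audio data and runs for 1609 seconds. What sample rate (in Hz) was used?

Bytes = sample_rate × seconds × bytes_per_sample × channels.
sample_rate = 319,306,050 / (1,609 × 3 × 6) = 319,306,050 / 28,962 = 11,025 Hz.

11,025 Hz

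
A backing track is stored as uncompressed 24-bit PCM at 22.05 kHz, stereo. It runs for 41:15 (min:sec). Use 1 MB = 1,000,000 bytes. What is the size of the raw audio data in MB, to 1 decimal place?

327.4 MB

Duration = 41:15 (min:sec) = 2,475 s.
Bytes = 22,050 samples/s × 2,475 s × 3 bytes/sample × 2 ch = 327,442,500 bytes.
327,442,500 / 1,000,000 = 327.4 MB.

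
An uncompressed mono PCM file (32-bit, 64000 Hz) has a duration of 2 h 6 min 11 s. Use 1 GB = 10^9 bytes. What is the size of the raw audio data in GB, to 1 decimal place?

Duration = 2 h 6 min 11 s = 7,571 s.
Bytes = 64,000 samples/s × 7,571 s × 4 bytes/sample × 1 ch = 1,938,176,000 bytes.
1,938,176,000 / 1,000,000,000 = 1.9 GB.

1.9 GB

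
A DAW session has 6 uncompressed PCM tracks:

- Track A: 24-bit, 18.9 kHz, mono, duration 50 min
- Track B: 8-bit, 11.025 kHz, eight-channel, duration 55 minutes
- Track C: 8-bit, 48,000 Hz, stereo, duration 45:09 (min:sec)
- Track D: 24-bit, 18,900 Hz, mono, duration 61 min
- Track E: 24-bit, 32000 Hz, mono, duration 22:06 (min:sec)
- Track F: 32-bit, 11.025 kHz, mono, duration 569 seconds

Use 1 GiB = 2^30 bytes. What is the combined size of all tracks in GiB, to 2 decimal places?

Track A: 50 min = 3,000 s; 18,900 × 3,000 × 3 × 1 = 170,100,000 bytes.
Track B: 55 minutes = 3,300 s; 11,025 × 3,300 × 1 × 8 = 291,060,000 bytes.
Track C: 45:09 (min:sec) = 2,709 s; 48,000 × 2,709 × 1 × 2 = 260,064,000 bytes.
Track D: 61 min = 3,660 s; 18,900 × 3,660 × 3 × 1 = 207,522,000 bytes.
Track E: 22:06 (min:sec) = 1,326 s; 32,000 × 1,326 × 3 × 1 = 127,296,000 bytes.
Track F: 11,025 × 569 × 4 × 1 = 25,092,900 bytes.
Total = 1,081,134,900 bytes = 1.01 GiB.

1.01 GiB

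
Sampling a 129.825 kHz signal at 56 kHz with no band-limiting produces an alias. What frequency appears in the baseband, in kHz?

17.825 kHz

Nyquist = 56,000/2 = 28,000 Hz; 129,825 Hz exceeds it.
Alias = |129,825 − 2×56,000| = |129,825 − 112,000| = 17,825 Hz = 17.825 kHz.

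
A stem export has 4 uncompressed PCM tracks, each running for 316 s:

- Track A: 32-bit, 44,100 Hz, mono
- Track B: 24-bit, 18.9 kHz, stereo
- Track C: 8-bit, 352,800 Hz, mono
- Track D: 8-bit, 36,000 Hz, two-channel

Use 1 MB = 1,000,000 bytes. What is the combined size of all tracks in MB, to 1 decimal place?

225.8 MB

Track A: 44,100 × 316 × 4 × 1 = 55,742,400 bytes.
Track B: 18,900 × 316 × 3 × 2 = 35,834,400 bytes.
Track C: 352,800 × 316 × 1 × 1 = 111,484,800 bytes.
Track D: 36,000 × 316 × 1 × 2 = 22,752,000 bytes.
Total = 225,813,600 bytes = 225.8 MB.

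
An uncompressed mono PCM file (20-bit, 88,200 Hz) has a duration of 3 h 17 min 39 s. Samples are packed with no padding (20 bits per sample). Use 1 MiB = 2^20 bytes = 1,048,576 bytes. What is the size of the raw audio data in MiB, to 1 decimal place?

2493.8 MiB

Duration = 3 h 17 min 39 s = 11,859 s.
Bits = 88,200 × 11,859 × 20 × 1 = 20,919,276,000 bits = 2,614,909,500 bytes.
2,614,909,500 / 1,048,576 = 2493.8 MiB.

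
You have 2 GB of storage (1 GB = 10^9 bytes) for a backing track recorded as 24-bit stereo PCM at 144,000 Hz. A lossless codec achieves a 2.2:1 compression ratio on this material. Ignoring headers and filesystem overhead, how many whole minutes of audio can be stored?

84 minutes

Uncompressed byte rate = 144,000 × 3 × 2 = 864,000 bytes/s.
After 2.2:1 compression, effective rate ≈ 392727.27 bytes/s.
Capacity = 2 × 1,000,000,000 = 2,000,000,000 bytes.
2,000,000,000 / effective rate ≈ 5092.59 s → 84 minutes.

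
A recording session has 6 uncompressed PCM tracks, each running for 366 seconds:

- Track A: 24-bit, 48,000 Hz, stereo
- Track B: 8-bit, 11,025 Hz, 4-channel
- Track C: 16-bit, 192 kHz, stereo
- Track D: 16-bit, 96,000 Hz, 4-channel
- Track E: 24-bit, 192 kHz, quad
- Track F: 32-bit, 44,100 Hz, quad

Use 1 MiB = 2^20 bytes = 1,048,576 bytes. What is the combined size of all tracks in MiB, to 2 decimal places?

1702.54 MiB

Track A: 48,000 × 366 × 3 × 2 = 105,408,000 bytes.
Track B: 11,025 × 366 × 1 × 4 = 16,140,600 bytes.
Track C: 192,000 × 366 × 2 × 2 = 281,088,000 bytes.
Track D: 96,000 × 366 × 2 × 4 = 281,088,000 bytes.
Track E: 192,000 × 366 × 3 × 4 = 843,264,000 bytes.
Track F: 44,100 × 366 × 4 × 4 = 258,249,600 bytes.
Total = 1,785,238,200 bytes = 1702.54 MiB.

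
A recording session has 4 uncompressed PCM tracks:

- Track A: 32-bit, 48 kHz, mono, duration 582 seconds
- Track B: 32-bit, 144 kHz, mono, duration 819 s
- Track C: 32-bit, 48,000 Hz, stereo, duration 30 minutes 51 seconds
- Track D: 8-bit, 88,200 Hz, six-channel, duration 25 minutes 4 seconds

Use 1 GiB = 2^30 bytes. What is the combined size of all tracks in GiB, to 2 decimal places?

Track A: 48,000 × 582 × 4 × 1 = 111,744,000 bytes.
Track B: 144,000 × 819 × 4 × 1 = 471,744,000 bytes.
Track C: 30 minutes 51 seconds = 1,851 s; 48,000 × 1,851 × 4 × 2 = 710,784,000 bytes.
Track D: 25 minutes 4 seconds = 1,504 s; 88,200 × 1,504 × 1 × 6 = 795,916,800 bytes.
Total = 2,090,188,800 bytes = 1.95 GiB.

1.95 GiB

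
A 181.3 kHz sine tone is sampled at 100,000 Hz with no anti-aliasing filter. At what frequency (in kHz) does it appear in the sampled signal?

Nyquist = 100,000/2 = 50,000 Hz; 181,300 Hz exceeds it.
Alias = |181,300 − 2×100,000| = |181,300 − 200,000| = 18,700 Hz = 18.7 kHz.

18.7 kHz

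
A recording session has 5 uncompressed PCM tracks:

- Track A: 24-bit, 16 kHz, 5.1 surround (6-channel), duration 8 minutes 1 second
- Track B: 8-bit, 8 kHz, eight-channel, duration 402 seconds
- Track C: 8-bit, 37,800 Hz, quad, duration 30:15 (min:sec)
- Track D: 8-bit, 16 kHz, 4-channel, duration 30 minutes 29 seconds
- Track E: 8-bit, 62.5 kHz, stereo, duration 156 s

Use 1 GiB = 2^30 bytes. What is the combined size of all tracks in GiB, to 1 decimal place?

0.5 GiB

Track A: 8 minutes 1 second = 481 s; 16,000 × 481 × 3 × 6 = 138,528,000 bytes.
Track B: 8,000 × 402 × 1 × 8 = 25,728,000 bytes.
Track C: 30:15 (min:sec) = 1,815 s; 37,800 × 1,815 × 1 × 4 = 274,428,000 bytes.
Track D: 30 minutes 29 seconds = 1,829 s; 16,000 × 1,829 × 1 × 4 = 117,056,000 bytes.
Track E: 62,500 × 156 × 1 × 2 = 19,500,000 bytes.
Total = 575,240,000 bytes = 0.5 GiB.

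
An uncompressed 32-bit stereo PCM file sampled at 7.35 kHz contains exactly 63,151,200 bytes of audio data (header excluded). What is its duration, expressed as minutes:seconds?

17:54

Byte rate = 7,350 × 4 × 2 = 58,800 bytes/s.
Duration = 63,151,200 / 58,800 = 1,074 s.
1,074 s = 17:54.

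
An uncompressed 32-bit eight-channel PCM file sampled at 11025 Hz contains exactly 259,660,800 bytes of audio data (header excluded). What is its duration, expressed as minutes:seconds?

Byte rate = 11,025 × 4 × 8 = 352,800 bytes/s.
Duration = 259,660,800 / 352,800 = 736 s.
736 s = 12:16.

12:16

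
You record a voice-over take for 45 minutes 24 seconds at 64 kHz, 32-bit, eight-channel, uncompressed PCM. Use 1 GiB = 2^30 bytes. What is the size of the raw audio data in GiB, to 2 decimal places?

Duration = 45 minutes 24 seconds = 2,724 s.
Bytes = 64,000 samples/s × 2,724 s × 4 bytes/sample × 8 ch = 5,578,752,000 bytes.
5,578,752,000 / 1,073,741,824 = 5.20 GiB.

5.20 GiB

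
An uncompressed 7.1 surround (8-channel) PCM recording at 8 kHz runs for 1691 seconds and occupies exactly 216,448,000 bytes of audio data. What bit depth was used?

16 bits

Bytes per sample = 216,448,000 / (8,000 × 1,691 × 8) = 216,448,000 / 108,224,000 = 2.
Bit depth = 2 × 8 = 16 bits.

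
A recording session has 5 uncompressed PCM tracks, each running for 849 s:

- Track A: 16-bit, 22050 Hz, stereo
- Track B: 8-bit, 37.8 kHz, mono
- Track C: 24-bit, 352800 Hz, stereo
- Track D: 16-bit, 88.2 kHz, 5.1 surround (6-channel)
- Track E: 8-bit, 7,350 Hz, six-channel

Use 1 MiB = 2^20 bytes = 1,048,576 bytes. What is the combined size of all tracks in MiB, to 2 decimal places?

Track A: 22,050 × 849 × 2 × 2 = 74,881,800 bytes.
Track B: 37,800 × 849 × 1 × 1 = 32,092,200 bytes.
Track C: 352,800 × 849 × 3 × 2 = 1,797,163,200 bytes.
Track D: 88,200 × 849 × 2 × 6 = 898,581,600 bytes.
Track E: 7,350 × 849 × 1 × 6 = 37,440,900 bytes.
Total = 2,840,159,700 bytes = 2708.59 MiB.

2708.59 MiB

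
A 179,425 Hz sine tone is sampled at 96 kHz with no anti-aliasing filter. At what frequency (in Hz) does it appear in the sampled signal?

Nyquist = 96,000/2 = 48,000 Hz; 179,425 Hz exceeds it.
Alias = |179,425 − 2×96,000| = |179,425 − 192,000| = 12,575 Hz.

12,575 Hz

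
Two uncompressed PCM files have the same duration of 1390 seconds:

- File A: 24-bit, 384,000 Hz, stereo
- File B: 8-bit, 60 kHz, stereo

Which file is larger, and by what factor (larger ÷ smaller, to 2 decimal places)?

File A, by a factor of 19.20

File A: 384,000 × 3 × 2 = 2,304,000 bytes/s.
File B: 60,000 × 1 × 2 = 120,000 bytes/s.
File A is larger; ratio = 3,202,560,000 / 166,800,000 = 19.20.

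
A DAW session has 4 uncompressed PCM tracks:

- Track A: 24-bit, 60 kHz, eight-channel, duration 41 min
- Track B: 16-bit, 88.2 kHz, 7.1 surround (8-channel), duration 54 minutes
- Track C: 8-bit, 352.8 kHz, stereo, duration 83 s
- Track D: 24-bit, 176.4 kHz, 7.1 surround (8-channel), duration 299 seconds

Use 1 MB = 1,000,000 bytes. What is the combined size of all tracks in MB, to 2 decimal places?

Track A: 41 min = 2,460 s; 60,000 × 2,460 × 3 × 8 = 3,542,400,000 bytes.
Track B: 54 minutes = 3,240 s; 88,200 × 3,240 × 2 × 8 = 4,572,288,000 bytes.
Track C: 352,800 × 83 × 1 × 2 = 58,564,800 bytes.
Track D: 176,400 × 299 × 3 × 8 = 1,265,846,400 bytes.
Total = 9,439,099,200 bytes = 9439.10 MB.

9439.10 MB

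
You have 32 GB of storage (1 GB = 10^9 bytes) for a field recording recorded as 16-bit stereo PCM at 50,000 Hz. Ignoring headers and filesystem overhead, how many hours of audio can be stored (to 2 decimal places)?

Uncompressed byte rate = 50,000 × 2 × 2 = 200,000 bytes/s.
Capacity = 32 × 1,000,000,000 = 32,000,000,000 bytes.
32,000,000,000 / 200,000 ≈ 160000 s → 44.44 hours.

44.44 hours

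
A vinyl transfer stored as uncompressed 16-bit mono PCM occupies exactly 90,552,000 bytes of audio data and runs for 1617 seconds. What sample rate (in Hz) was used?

Bytes = sample_rate × seconds × bytes_per_sample × channels.
sample_rate = 90,552,000 / (1,617 × 2 × 1) = 90,552,000 / 3,234 = 28,000 Hz.

28,000 Hz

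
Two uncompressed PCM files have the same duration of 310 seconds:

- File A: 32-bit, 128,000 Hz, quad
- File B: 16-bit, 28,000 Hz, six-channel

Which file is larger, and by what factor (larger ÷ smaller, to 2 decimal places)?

File A, by a factor of 6.10

File A: 128,000 × 4 × 4 = 2,048,000 bytes/s.
File B: 28,000 × 2 × 6 = 336,000 bytes/s.
File A is larger; ratio = 634,880,000 / 104,160,000 = 6.10.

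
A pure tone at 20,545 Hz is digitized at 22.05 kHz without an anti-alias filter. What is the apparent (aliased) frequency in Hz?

Nyquist = 22,050/2 = 11,025 Hz; 20,545 Hz exceeds it.
Alias = |20,545 − 1×22,050| = |20,545 − 22,050| = 1,505 Hz.

1,505 Hz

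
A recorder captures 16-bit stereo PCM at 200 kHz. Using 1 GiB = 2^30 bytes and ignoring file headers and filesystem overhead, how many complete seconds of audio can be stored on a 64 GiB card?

Uncompressed byte rate = 200,000 × 2 × 2 = 800,000 bytes/s.
Capacity = 64 × 1,073,741,824 = 68,719,476,736 bytes.
68,719,476,736 / 800,000 ≈ 85899.35 s → 85,899 seconds.

85,899 seconds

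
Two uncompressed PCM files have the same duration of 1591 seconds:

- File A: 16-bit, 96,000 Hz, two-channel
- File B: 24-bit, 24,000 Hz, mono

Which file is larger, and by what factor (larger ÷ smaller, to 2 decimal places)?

File A, by a factor of 5.33

File A: 96,000 × 2 × 2 = 384,000 bytes/s.
File B: 24,000 × 3 × 1 = 72,000 bytes/s.
File A is larger; ratio = 610,944,000 / 114,552,000 = 5.33.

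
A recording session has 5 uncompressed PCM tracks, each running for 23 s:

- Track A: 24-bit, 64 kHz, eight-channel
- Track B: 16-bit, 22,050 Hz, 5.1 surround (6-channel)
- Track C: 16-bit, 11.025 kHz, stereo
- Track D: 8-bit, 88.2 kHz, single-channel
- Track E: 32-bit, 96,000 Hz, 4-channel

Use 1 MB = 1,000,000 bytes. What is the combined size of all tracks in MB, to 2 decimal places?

Track A: 64,000 × 23 × 3 × 8 = 35,328,000 bytes.
Track B: 22,050 × 23 × 2 × 6 = 6,085,800 bytes.
Track C: 11,025 × 23 × 2 × 2 = 1,014,300 bytes.
Track D: 88,200 × 23 × 1 × 1 = 2,028,600 bytes.
Track E: 96,000 × 23 × 4 × 4 = 35,328,000 bytes.
Total = 79,784,700 bytes = 79.78 MB.

79.78 MB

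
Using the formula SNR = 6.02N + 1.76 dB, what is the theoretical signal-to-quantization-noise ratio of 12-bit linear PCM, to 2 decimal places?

74.00 dB

6.02 × 12 + 1.76 = 74.00 dB.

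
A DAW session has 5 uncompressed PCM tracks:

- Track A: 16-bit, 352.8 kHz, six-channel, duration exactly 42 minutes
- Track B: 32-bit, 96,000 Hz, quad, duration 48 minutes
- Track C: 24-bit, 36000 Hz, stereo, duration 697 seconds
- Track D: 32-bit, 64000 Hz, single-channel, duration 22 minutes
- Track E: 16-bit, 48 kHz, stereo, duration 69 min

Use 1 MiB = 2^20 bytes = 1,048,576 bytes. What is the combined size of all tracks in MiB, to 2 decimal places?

Track A: exactly 42 minutes = 2,520 s; 352,800 × 2,520 × 2 × 6 = 10,668,672,000 bytes.
Track B: 48 minutes = 2,880 s; 96,000 × 2,880 × 4 × 4 = 4,423,680,000 bytes.
Track C: 36,000 × 697 × 3 × 2 = 150,552,000 bytes.
Track D: 22 minutes = 1,320 s; 64,000 × 1,320 × 4 × 1 = 337,920,000 bytes.
Track E: 69 min = 4,140 s; 48,000 × 4,140 × 2 × 2 = 794,880,000 bytes.
Total = 16,375,704,000 bytes = 15617.09 MiB.

15617.09 MiB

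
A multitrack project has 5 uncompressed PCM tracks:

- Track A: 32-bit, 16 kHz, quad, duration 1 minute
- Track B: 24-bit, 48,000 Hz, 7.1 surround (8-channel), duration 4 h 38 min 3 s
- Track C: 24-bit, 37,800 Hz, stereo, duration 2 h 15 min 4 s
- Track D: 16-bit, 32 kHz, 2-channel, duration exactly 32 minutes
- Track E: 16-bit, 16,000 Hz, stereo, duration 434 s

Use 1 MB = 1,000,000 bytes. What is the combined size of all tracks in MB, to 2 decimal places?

Track A: 1 minute = 60 s; 16,000 × 60 × 4 × 4 = 15,360,000 bytes.
Track B: 4 h 38 min 3 s = 16,683 s; 48,000 × 16,683 × 3 × 8 = 19,218,816,000 bytes.
Track C: 2 h 15 min 4 s = 8,104 s; 37,800 × 8,104 × 3 × 2 = 1,837,987,200 bytes.
Track D: exactly 32 minutes = 1,920 s; 32,000 × 1,920 × 2 × 2 = 245,760,000 bytes.
Track E: 16,000 × 434 × 2 × 2 = 27,776,000 bytes.
Total = 21,345,699,200 bytes = 21345.70 MB.

21345.70 MB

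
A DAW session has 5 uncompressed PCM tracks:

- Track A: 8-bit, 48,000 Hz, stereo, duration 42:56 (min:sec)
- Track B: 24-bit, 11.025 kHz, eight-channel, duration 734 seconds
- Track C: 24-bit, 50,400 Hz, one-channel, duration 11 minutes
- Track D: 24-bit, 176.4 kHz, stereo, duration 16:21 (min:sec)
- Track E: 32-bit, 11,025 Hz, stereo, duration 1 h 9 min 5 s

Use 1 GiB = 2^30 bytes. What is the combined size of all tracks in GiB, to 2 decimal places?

1.81 GiB

Track A: 42:56 (min:sec) = 2,576 s; 48,000 × 2,576 × 1 × 2 = 247,296,000 bytes.
Track B: 11,025 × 734 × 3 × 8 = 194,216,400 bytes.
Track C: 11 minutes = 660 s; 50,400 × 660 × 3 × 1 = 99,792,000 bytes.
Track D: 16:21 (min:sec) = 981 s; 176,400 × 981 × 3 × 2 = 1,038,290,400 bytes.
Track E: 1 h 9 min 5 s = 4,145 s; 11,025 × 4,145 × 4 × 2 = 365,589,000 bytes.
Total = 1,945,183,800 bytes = 1.81 GiB.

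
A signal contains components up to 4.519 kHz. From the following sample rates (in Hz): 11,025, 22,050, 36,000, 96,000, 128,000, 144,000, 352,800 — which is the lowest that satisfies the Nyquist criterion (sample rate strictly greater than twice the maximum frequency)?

Need sample rate > 2 × 4,519 = 9,038 Hz.
Lowest listed rate above 9,038 Hz is 11,025 Hz.

11,025 Hz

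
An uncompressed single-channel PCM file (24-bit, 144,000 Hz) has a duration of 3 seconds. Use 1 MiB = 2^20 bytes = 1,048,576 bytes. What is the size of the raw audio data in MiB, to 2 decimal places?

1.24 MiB

Bytes = 144,000 samples/s × 3 s × 3 bytes/sample × 1 ch = 1,296,000 bytes.
1,296,000 / 1,048,576 = 1.24 MiB.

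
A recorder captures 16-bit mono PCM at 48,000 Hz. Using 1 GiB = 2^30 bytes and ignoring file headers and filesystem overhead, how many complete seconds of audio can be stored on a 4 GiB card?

Uncompressed byte rate = 48,000 × 2 × 1 = 96,000 bytes/s.
Capacity = 4 × 1,073,741,824 = 4,294,967,296 bytes.
4,294,967,296 / 96,000 ≈ 44739.24 s → 44,739 seconds.

44,739 seconds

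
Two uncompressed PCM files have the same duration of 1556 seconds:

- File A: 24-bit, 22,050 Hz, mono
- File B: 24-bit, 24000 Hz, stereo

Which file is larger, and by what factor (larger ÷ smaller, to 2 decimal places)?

File B, by a factor of 2.18

File A: 22,050 × 3 × 1 = 66,150 bytes/s.
File B: 24,000 × 3 × 2 = 144,000 bytes/s.
File B is larger; ratio = 224,064,000 / 102,929,400 = 2.18.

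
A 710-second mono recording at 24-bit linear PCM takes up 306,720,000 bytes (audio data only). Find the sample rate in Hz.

144,000 Hz

Bytes = sample_rate × seconds × bytes_per_sample × channels.
sample_rate = 306,720,000 / (710 × 3 × 1) = 306,720,000 / 2,130 = 144,000 Hz.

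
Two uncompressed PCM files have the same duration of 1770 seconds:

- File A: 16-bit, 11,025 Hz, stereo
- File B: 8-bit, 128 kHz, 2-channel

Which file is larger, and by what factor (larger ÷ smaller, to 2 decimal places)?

File B, by a factor of 5.80

File A: 11,025 × 2 × 2 = 44,100 bytes/s.
File B: 128,000 × 1 × 2 = 256,000 bytes/s.
File B is larger; ratio = 453,120,000 / 78,057,000 = 5.80.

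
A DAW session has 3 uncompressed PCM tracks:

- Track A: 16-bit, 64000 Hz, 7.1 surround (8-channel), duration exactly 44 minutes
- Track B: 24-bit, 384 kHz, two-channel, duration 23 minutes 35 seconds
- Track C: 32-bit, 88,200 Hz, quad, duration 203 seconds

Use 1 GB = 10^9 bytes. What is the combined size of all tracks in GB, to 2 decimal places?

6.25 GB

Track A: exactly 44 minutes = 2,640 s; 64,000 × 2,640 × 2 × 8 = 2,703,360,000 bytes.
Track B: 23 minutes 35 seconds = 1,415 s; 384,000 × 1,415 × 3 × 2 = 3,260,160,000 bytes.
Track C: 88,200 × 203 × 4 × 4 = 286,473,600 bytes.
Total = 6,249,993,600 bytes = 6.25 GB.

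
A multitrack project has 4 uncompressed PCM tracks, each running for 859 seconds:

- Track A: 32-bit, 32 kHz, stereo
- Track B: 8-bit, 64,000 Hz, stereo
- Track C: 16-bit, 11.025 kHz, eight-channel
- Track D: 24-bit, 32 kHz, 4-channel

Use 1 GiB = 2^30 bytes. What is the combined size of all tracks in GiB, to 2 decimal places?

0.76 GiB

Track A: 32,000 × 859 × 4 × 2 = 219,904,000 bytes.
Track B: 64,000 × 859 × 1 × 2 = 109,952,000 bytes.
Track C: 11,025 × 859 × 2 × 8 = 151,527,600 bytes.
Track D: 32,000 × 859 × 3 × 4 = 329,856,000 bytes.
Total = 811,239,600 bytes = 0.76 GiB.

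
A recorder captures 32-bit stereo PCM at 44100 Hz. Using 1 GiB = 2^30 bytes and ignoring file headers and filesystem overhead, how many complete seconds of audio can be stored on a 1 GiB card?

3,043 seconds

Uncompressed byte rate = 44,100 × 4 × 2 = 352,800 bytes/s.
Capacity = 1 × 1,073,741,824 = 1,073,741,824 bytes.
1,073,741,824 / 352,800 ≈ 3043.49 s → 3,043 seconds.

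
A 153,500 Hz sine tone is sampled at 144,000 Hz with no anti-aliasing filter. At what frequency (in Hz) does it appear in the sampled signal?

Nyquist = 144,000/2 = 72,000 Hz; 153,500 Hz exceeds it.
Alias = |153,500 − 1×144,000| = |153,500 − 144,000| = 9,500 Hz.

9,500 Hz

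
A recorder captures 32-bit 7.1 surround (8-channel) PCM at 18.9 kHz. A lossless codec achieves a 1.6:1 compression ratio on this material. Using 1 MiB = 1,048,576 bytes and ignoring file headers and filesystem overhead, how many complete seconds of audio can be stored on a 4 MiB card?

11 seconds

Uncompressed byte rate = 18,900 × 4 × 8 = 604,800 bytes/s.
After 1.6:1 compression, effective rate ≈ 378000 bytes/s.
Capacity = 4 × 1,048,576 = 4,194,304 bytes.
4,194,304 / effective rate ≈ 11.1 s → 11 seconds.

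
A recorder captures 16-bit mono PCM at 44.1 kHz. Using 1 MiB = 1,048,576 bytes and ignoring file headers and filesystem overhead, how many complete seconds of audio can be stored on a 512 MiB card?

6,086 seconds

Uncompressed byte rate = 44,100 × 2 × 1 = 88,200 bytes/s.
Capacity = 512 × 1,048,576 = 536,870,912 bytes.
536,870,912 / 88,200 ≈ 6086.97 s → 6,086 seconds.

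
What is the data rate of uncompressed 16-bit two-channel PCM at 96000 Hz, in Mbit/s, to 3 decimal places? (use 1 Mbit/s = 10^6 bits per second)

Bit rate = 96,000 × 16 × 2 = 3,072,000 bits/s.
= 3.072 Mbit/s.

3.072 Mbit/s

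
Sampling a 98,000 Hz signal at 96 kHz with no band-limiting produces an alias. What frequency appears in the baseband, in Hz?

Nyquist = 96,000/2 = 48,000 Hz; 98,000 Hz exceeds it.
Alias = |98,000 − 1×96,000| = |98,000 − 96,000| = 2,000 Hz.

2,000 Hz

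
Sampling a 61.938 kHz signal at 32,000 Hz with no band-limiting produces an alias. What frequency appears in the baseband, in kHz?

2.062 kHz

Nyquist = 32,000/2 = 16,000 Hz; 61,938 Hz exceeds it.
Alias = |61,938 − 2×32,000| = |61,938 − 64,000| = 2,062 Hz = 2.062 kHz.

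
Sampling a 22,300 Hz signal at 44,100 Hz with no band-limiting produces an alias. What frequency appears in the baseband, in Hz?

21,800 Hz

Nyquist = 44,100/2 = 22,050 Hz; 22,300 Hz exceeds it.
Alias = |22,300 − 1×44,100| = |22,300 − 44,100| = 21,800 Hz.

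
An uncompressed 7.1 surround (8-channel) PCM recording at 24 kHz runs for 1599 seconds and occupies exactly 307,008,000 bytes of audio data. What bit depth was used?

8 bits

Bytes per sample = 307,008,000 / (24,000 × 1,599 × 8) = 307,008,000 / 307,008,000 = 1.
Bit depth = 1 × 8 = 8 bits.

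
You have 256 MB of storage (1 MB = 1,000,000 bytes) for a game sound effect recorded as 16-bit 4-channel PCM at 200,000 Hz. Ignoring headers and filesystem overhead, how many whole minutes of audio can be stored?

Uncompressed byte rate = 200,000 × 2 × 4 = 1,600,000 bytes/s.
Capacity = 256 × 1,000,000 = 256,000,000 bytes.
256,000,000 / 1,600,000 ≈ 160 s → 2 minutes.

2 minutes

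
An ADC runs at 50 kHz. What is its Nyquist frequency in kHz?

25 kHz

Nyquist frequency = sample rate / 2 = 50,000 / 2 = 25 kHz.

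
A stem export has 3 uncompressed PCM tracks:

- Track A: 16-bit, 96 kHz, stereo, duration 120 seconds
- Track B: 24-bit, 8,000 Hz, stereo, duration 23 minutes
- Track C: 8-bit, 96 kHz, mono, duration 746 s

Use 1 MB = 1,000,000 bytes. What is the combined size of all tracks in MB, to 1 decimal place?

Track A: 96,000 × 120 × 2 × 2 = 46,080,000 bytes.
Track B: 23 minutes = 1,380 s; 8,000 × 1,380 × 3 × 2 = 66,240,000 bytes.
Track C: 96,000 × 746 × 1 × 1 = 71,616,000 bytes.
Total = 183,936,000 bytes = 183.9 MB.

183.9 MB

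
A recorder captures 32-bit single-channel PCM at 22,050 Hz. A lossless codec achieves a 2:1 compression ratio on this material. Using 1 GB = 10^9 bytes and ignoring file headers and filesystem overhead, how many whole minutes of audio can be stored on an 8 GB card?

Uncompressed byte rate = 22,050 × 4 × 1 = 88,200 bytes/s.
After 2:1 compression, effective rate ≈ 44100 bytes/s.
Capacity = 8 × 1,000,000,000 = 8,000,000,000 bytes.
8,000,000,000 / effective rate ≈ 181405.9 s → 3,023 minutes.

3,023 minutes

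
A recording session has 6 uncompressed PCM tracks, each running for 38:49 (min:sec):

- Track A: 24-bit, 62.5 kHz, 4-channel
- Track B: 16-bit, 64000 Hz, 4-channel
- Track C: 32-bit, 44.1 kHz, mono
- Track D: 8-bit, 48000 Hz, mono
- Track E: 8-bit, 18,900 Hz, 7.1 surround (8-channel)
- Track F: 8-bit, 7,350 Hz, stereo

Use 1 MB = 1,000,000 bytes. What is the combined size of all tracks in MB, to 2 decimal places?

3848.21 MB

38:49 (min:sec) = 2,329 s.
Track A: 62,500 × 2,329 × 3 × 4 = 1,746,750,000 bytes.
Track B: 64,000 × 2,329 × 2 × 4 = 1,192,448,000 bytes.
Track C: 44,100 × 2,329 × 4 × 1 = 410,835,600 bytes.
Track D: 48,000 × 2,329 × 1 × 1 = 111,792,000 bytes.
Track E: 18,900 × 2,329 × 1 × 8 = 352,144,800 bytes.
Track F: 7,350 × 2,329 × 1 × 2 = 34,236,300 bytes.
Total = 3,848,206,700 bytes = 3848.21 MB.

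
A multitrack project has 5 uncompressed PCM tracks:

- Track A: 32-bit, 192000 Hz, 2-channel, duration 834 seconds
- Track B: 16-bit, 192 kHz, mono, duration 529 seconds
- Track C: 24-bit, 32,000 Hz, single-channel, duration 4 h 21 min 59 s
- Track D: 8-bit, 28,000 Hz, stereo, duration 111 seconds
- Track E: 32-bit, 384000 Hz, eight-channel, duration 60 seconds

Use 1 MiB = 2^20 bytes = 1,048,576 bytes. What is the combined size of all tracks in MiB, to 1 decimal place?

3563.6 MiB

Track A: 192,000 × 834 × 4 × 2 = 1,281,024,000 bytes.
Track B: 192,000 × 529 × 2 × 1 = 203,136,000 bytes.
Track C: 4 h 21 min 59 s = 15,719 s; 32,000 × 15,719 × 3 × 1 = 1,509,024,000 bytes.
Track D: 28,000 × 111 × 1 × 2 = 6,216,000 bytes.
Track E: 384,000 × 60 × 4 × 8 = 737,280,000 bytes.
Total = 3,736,680,000 bytes = 3563.6 MiB.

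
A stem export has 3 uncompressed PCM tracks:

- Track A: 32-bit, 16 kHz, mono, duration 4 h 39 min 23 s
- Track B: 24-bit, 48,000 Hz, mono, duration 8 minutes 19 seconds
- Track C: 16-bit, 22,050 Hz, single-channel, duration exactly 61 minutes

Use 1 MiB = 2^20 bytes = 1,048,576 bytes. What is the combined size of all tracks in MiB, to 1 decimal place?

1245.6 MiB

Track A: 4 h 39 min 23 s = 16,763 s; 16,000 × 16,763 × 4 × 1 = 1,072,832,000 bytes.
Track B: 8 minutes 19 seconds = 499 s; 48,000 × 499 × 3 × 1 = 71,856,000 bytes.
Track C: exactly 61 minutes = 3,660 s; 22,050 × 3,660 × 2 × 1 = 161,406,000 bytes.
Total = 1,306,094,000 bytes = 1245.6 MiB.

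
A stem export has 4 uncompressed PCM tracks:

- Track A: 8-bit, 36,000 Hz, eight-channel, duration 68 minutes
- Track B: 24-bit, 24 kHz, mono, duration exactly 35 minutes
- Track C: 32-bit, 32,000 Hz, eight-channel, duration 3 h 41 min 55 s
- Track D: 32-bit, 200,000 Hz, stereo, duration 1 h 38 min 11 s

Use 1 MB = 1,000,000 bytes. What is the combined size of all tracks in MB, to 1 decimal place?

24386.4 MB

Track A: 68 minutes = 4,080 s; 36,000 × 4,080 × 1 × 8 = 1,175,040,000 bytes.
Track B: exactly 35 minutes = 2,100 s; 24,000 × 2,100 × 3 × 1 = 151,200,000 bytes.
Track C: 3 h 41 min 55 s = 13,315 s; 32,000 × 13,315 × 4 × 8 = 13,634,560,000 bytes.
Track D: 1 h 38 min 11 s = 5,891 s; 200,000 × 5,891 × 4 × 2 = 9,425,600,000 bytes.
Total = 24,386,400,000 bytes = 24386.4 MB.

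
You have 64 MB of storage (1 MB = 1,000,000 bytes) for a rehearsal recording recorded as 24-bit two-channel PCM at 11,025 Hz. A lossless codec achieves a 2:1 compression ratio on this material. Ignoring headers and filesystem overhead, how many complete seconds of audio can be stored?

1,934 seconds

Uncompressed byte rate = 11,025 × 3 × 2 = 66,150 bytes/s.
After 2:1 compression, effective rate ≈ 33075 bytes/s.
Capacity = 64 × 1,000,000 = 64,000,000 bytes.
64,000,000 / effective rate ≈ 1935 s → 1,934 seconds.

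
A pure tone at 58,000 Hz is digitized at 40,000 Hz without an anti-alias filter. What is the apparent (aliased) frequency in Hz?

Nyquist = 40,000/2 = 20,000 Hz; 58,000 Hz exceeds it.
Alias = |58,000 − 1×40,000| = |58,000 − 40,000| = 18,000 Hz.

18,000 Hz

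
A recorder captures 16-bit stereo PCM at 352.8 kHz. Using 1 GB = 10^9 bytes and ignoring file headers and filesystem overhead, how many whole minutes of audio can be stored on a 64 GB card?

Uncompressed byte rate = 352,800 × 2 × 2 = 1,411,200 bytes/s.
Capacity = 64 × 1,000,000,000 = 64,000,000,000 bytes.
64,000,000,000 / 1,411,200 ≈ 45351.47 s → 755 minutes.

755 minutes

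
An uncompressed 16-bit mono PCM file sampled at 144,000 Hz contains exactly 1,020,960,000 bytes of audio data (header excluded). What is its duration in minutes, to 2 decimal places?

59.08 minutes

Byte rate = 144,000 × 2 × 1 = 288,000 bytes/s.
Duration = 1,020,960,000 / 288,000 = 3,545 s.
3,545 s / 60 = 59.08 minutes.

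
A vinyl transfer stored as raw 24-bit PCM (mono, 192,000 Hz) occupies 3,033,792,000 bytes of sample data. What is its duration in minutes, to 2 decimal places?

Byte rate = 192,000 × 3 × 1 = 576,000 bytes/s.
Duration = 3,033,792,000 / 576,000 = 5,267 s.
5,267 s / 60 = 87.78 minutes.

87.78 minutes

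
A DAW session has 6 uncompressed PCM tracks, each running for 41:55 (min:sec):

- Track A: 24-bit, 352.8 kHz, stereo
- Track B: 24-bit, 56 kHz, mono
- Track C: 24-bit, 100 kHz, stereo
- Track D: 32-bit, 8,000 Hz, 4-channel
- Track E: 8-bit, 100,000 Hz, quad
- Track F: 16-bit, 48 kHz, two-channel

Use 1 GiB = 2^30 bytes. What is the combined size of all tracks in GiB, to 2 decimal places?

8.44 GiB

41:55 (min:sec) = 2,515 s.
Track A: 352,800 × 2,515 × 3 × 2 = 5,323,752,000 bytes.
Track B: 56,000 × 2,515 × 3 × 1 = 422,520,000 bytes.
Track C: 100,000 × 2,515 × 3 × 2 = 1,509,000,000 bytes.
Track D: 8,000 × 2,515 × 4 × 4 = 321,920,000 bytes.
Track E: 100,000 × 2,515 × 1 × 4 = 1,006,000,000 bytes.
Track F: 48,000 × 2,515 × 2 × 2 = 482,880,000 bytes.
Total = 9,066,072,000 bytes = 8.44 GiB.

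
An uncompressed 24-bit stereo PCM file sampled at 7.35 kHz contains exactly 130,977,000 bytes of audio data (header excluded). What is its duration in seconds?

2,970 seconds

Byte rate = 7,350 × 3 × 2 = 44,100 bytes/s.
Duration = 130,977,000 / 44,100 = 2,970 s.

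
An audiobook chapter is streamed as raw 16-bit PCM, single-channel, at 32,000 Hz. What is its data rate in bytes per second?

64,000 bytes/s

Bit rate = 32,000 × 16 × 1 = 512,000 bits/s.
512,000 / 8 = 64,000 bytes/s.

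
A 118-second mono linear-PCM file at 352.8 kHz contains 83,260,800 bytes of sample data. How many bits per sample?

Bytes per sample = 83,260,800 / (352,800 × 118 × 1) = 83,260,800 / 41,630,400 = 2.
Bit depth = 2 × 8 = 16 bits.

16 bits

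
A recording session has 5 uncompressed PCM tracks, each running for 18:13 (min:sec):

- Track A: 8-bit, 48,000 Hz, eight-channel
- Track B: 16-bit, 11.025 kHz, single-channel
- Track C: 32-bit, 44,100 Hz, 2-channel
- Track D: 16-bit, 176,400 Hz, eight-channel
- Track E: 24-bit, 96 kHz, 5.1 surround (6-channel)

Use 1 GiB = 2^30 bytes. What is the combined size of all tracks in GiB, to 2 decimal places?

5.40 GiB

18:13 (min:sec) = 1,093 s.
Track A: 48,000 × 1,093 × 1 × 8 = 419,712,000 bytes.
Track B: 11,025 × 1,093 × 2 × 1 = 24,100,650 bytes.
Track C: 44,100 × 1,093 × 4 × 2 = 385,610,400 bytes.
Track D: 176,400 × 1,093 × 2 × 8 = 3,084,883,200 bytes.
Track E: 96,000 × 1,093 × 3 × 6 = 1,888,704,000 bytes.
Total = 5,803,010,250 bytes = 5.40 GiB.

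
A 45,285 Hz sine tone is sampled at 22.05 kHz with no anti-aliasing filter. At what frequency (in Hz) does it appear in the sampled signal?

Nyquist = 22,050/2 = 11,025 Hz; 45,285 Hz exceeds it.
Alias = |45,285 − 2×22,050| = |45,285 − 44,100| = 1,185 Hz.

1,185 Hz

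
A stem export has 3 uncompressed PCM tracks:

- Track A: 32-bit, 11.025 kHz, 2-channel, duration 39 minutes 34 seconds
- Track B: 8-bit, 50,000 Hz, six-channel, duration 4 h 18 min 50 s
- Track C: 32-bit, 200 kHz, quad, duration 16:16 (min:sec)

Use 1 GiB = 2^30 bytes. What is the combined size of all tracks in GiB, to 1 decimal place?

7.4 GiB

Track A: 39 minutes 34 seconds = 2,374 s; 11,025 × 2,374 × 4 × 2 = 209,386,800 bytes.
Track B: 4 h 18 min 50 s = 15,530 s; 50,000 × 15,530 × 1 × 6 = 4,659,000,000 bytes.
Track C: 16:16 (min:sec) = 976 s; 200,000 × 976 × 4 × 4 = 3,123,200,000 bytes.
Total = 7,991,586,800 bytes = 7.4 GiB.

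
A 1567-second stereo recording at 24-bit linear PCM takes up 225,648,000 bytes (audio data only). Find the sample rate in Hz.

24,000 Hz

Bytes = sample_rate × seconds × bytes_per_sample × channels.
sample_rate = 225,648,000 / (1,567 × 3 × 2) = 225,648,000 / 9,402 = 24,000 Hz.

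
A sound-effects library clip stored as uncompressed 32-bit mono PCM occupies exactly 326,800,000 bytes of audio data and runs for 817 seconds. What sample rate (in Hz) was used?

100,000 Hz

Bytes = sample_rate × seconds × bytes_per_sample × channels.
sample_rate = 326,800,000 / (817 × 4 × 1) = 326,800,000 / 3,268 = 100,000 Hz.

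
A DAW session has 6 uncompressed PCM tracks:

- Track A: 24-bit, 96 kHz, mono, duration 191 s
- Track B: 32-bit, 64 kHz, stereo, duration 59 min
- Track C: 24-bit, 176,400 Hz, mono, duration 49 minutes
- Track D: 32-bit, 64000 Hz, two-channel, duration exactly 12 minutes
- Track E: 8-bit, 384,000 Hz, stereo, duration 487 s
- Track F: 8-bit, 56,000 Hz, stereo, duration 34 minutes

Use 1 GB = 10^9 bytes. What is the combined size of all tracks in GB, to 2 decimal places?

4.39 GB

Track A: 96,000 × 191 × 3 × 1 = 55,008,000 bytes.
Track B: 59 min = 3,540 s; 64,000 × 3,540 × 4 × 2 = 1,812,480,000 bytes.
Track C: 49 minutes = 2,940 s; 176,400 × 2,940 × 3 × 1 = 1,555,848,000 bytes.
Track D: exactly 12 minutes = 720 s; 64,000 × 720 × 4 × 2 = 368,640,000 bytes.
Track E: 384,000 × 487 × 1 × 2 = 374,016,000 bytes.
Track F: 34 minutes = 2,040 s; 56,000 × 2,040 × 1 × 2 = 228,480,000 bytes.
Total = 4,394,472,000 bytes = 4.39 GB.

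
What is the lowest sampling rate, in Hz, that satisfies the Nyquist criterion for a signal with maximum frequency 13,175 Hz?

26,350 Hz

Minimum sample rate = 2 × 13,175 Hz = 26,350 Hz.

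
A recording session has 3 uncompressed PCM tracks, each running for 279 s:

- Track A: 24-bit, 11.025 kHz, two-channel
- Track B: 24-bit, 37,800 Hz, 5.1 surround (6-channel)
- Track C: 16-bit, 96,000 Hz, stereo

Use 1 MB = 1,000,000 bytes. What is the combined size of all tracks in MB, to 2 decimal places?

315.42 MB

Track A: 11,025 × 279 × 3 × 2 = 18,455,850 bytes.
Track B: 37,800 × 279 × 3 × 6 = 189,831,600 bytes.
Track C: 96,000 × 279 × 2 × 2 = 107,136,000 bytes.
Total = 315,423,450 bytes = 315.42 MB.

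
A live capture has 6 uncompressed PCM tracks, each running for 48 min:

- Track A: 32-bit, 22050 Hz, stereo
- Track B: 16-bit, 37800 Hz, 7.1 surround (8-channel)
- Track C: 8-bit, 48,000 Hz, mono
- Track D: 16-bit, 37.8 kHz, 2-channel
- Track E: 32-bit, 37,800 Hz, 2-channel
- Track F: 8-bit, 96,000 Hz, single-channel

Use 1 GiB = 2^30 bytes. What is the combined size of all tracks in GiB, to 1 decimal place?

3.7 GiB

48 min = 2,880 s.
Track A: 22,050 × 2,880 × 4 × 2 = 508,032,000 bytes.
Track B: 37,800 × 2,880 × 2 × 8 = 1,741,824,000 bytes.
Track C: 48,000 × 2,880 × 1 × 1 = 138,240,000 bytes.
Track D: 37,800 × 2,880 × 2 × 2 = 435,456,000 bytes.
Track E: 37,800 × 2,880 × 4 × 2 = 870,912,000 bytes.
Track F: 96,000 × 2,880 × 1 × 1 = 276,480,000 bytes.
Total = 3,970,944,000 bytes = 3.7 GiB.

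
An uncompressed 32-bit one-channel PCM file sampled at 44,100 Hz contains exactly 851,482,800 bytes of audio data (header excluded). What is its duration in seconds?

4,827 seconds

Byte rate = 44,100 × 4 × 1 = 176,400 bytes/s.
Duration = 851,482,800 / 176,400 = 4,827 s.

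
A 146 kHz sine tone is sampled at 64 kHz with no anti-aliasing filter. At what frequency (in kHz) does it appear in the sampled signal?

Nyquist = 64,000/2 = 32,000 Hz; 146,000 Hz exceeds it.
Alias = |146,000 − 2×64,000| = |146,000 − 128,000| = 18,000 Hz = 18 kHz.

18 kHz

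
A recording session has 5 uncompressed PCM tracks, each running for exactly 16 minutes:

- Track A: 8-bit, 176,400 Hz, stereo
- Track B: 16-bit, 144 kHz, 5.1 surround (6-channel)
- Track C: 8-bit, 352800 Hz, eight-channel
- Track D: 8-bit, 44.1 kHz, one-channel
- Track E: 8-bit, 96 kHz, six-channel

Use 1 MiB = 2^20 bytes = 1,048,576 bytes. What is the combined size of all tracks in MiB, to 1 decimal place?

5056.7 MiB

exactly 16 minutes = 960 s.
Track A: 176,400 × 960 × 1 × 2 = 338,688,000 bytes.
Track B: 144,000 × 960 × 2 × 6 = 1,658,880,000 bytes.
Track C: 352,800 × 960 × 1 × 8 = 2,709,504,000 bytes.
Track D: 44,100 × 960 × 1 × 1 = 42,336,000 bytes.
Track E: 96,000 × 960 × 1 × 6 = 552,960,000 bytes.
Total = 5,302,368,000 bytes = 5056.7 MiB.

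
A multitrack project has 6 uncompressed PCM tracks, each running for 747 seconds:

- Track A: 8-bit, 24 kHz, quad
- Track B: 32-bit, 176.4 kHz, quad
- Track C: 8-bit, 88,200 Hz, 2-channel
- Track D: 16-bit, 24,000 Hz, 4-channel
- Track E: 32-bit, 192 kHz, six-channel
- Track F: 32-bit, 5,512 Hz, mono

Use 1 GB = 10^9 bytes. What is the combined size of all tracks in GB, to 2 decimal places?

Track A: 24,000 × 747 × 1 × 4 = 71,712,000 bytes.
Track B: 176,400 × 747 × 4 × 4 = 2,108,332,800 bytes.
Track C: 88,200 × 747 × 1 × 2 = 131,770,800 bytes.
Track D: 24,000 × 747 × 2 × 4 = 143,424,000 bytes.
Track E: 192,000 × 747 × 4 × 6 = 3,442,176,000 bytes.
Track F: 5,512 × 747 × 4 × 1 = 16,469,856 bytes.
Total = 5,913,885,456 bytes = 5.91 GB.

5.91 GB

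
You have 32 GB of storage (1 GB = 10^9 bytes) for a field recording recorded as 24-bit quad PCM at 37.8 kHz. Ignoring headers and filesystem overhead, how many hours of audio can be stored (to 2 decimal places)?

Uncompressed byte rate = 37,800 × 3 × 4 = 453,600 bytes/s.
Capacity = 32 × 1,000,000,000 = 32,000,000,000 bytes.
32,000,000,000 / 453,600 ≈ 70546.74 s → 19.60 hours.

19.60 hours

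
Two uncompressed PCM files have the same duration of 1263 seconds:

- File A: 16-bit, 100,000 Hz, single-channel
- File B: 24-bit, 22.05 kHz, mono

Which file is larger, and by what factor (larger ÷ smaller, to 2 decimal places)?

File A, by a factor of 3.02

File A: 100,000 × 2 × 1 = 200,000 bytes/s.
File B: 22,050 × 3 × 1 = 66,150 bytes/s.
File A is larger; ratio = 252,600,000 / 83,547,450 = 3.02.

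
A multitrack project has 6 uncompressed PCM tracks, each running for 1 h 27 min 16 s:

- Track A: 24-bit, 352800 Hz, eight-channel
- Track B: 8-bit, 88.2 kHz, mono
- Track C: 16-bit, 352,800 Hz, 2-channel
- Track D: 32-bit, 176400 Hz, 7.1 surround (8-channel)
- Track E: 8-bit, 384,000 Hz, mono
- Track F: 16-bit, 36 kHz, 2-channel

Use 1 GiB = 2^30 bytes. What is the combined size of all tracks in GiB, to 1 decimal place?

1 h 27 min 16 s = 5,236 s.
Track A: 352,800 × 5,236 × 3 × 8 = 44,334,259,200 bytes.
Track B: 88,200 × 5,236 × 1 × 1 = 461,815,200 bytes.
Track C: 352,800 × 5,236 × 2 × 2 = 7,389,043,200 bytes.
Track D: 176,400 × 5,236 × 4 × 8 = 29,556,172,800 bytes.
Track E: 384,000 × 5,236 × 1 × 1 = 2,010,624,000 bytes.
Track F: 36,000 × 5,236 × 2 × 2 = 753,984,000 bytes.
Total = 84,505,898,400 bytes = 78.7 GiB.

78.7 GiB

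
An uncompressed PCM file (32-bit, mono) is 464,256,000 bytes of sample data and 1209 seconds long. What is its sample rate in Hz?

96,000 Hz

Bytes = sample_rate × seconds × bytes_per_sample × channels.
sample_rate = 464,256,000 / (1,209 × 4 × 1) = 464,256,000 / 4,836 = 96,000 Hz.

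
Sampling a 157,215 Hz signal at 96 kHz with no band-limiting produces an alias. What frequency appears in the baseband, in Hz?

Nyquist = 96,000/2 = 48,000 Hz; 157,215 Hz exceeds it.
Alias = |157,215 − 2×96,000| = |157,215 − 192,000| = 34,785 Hz.

34,785 Hz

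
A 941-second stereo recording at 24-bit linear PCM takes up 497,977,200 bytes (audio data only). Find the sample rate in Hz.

Bytes = sample_rate × seconds × bytes_per_sample × channels.
sample_rate = 497,977,200 / (941 × 3 × 2) = 497,977,200 / 5,646 = 88,200 Hz.

88,200 Hz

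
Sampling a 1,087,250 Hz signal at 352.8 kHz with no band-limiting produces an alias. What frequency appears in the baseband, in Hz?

Nyquist = 352,800/2 = 176,400 Hz; 1,087,250 Hz exceeds it.
Alias = |1,087,250 − 3×352,800| = |1,087,250 − 1,058,400| = 28,850 Hz.

28,850 Hz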